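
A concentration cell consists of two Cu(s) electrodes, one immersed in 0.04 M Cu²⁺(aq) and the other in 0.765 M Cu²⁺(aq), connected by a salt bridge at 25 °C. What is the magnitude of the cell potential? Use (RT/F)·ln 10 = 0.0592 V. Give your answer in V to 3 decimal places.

0.038 V

For a concentration cell E°cell = 0, since both electrodes use the same couple.
The compartment with the higher Cu²⁺(aq) concentration (0.765 M) acts as the cathode; ions are reduced there and produced at the dilute (0.04 M) anode.
With n = 2, Ecell = −(0.0592/2)·log([dilute]/[conc]) = −(0.0592/2)·log(0.04/0.765) = +0.038 V.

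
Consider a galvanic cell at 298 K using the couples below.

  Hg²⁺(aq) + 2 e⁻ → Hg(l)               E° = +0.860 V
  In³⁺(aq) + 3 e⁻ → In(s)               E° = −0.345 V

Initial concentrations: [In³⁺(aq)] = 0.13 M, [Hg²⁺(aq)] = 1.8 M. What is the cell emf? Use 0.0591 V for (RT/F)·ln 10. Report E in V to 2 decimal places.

Since E°(Hg²⁺/Hg) > E°(In³⁺/In), Hg²⁺/Hg serves as the cathode.
The standard potential is +0.860 − (−0.345) = +1.205 V and the balanced reaction transfers n = 6 electrons.
Balancing gives 3 Hg²⁺(aq) + 2 In(s) → 3 Hg(l) + 2 In³⁺(aq); hence Q = [In³⁺(aq)]^2 / [Hg²⁺(aq)]^3 = 0.0029 (log Q = −2.538).
By the Nernst equation, E = +1.205 − (0.0591/6)·(−2.538) = +1.23 V.

+1.23 V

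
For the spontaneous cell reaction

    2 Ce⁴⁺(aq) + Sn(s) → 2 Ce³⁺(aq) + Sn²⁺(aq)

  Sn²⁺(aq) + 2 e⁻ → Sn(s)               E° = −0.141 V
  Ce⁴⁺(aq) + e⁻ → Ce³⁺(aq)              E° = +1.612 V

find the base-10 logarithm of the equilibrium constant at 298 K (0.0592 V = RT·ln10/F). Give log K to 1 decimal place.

The Ce⁴⁺/Ce³⁺ couple is reduced (cathode); E°cell = +1.612 − (−0.141) = +1.753 V with n = 2.
At equilibrium E = 0, so log K = nE°cell / 0.0592 = (2)(+1.753) / 0.0592 = 59.2.

log K = 59.2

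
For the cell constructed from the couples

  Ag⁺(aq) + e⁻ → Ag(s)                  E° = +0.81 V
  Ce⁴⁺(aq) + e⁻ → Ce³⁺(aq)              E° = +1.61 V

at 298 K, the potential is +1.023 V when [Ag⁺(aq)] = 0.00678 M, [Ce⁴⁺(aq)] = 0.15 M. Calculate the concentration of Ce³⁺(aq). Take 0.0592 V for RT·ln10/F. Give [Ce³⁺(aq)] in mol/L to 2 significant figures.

Ce⁴⁺/Ce³⁺ is the cathode (higher E°); E°cell = +1.61 − (+0.81) = +0.80 V with n = 1.
From the Nernst equation, log Q = n(E° − E)/0.0592 = 1·(+0.80 − (+1.023))/0.0592 = −3.767.
For Ce⁴⁺(aq) + Ag(s) → Ce³⁺(aq) + Ag⁺(aq), the reaction quotient is Q = ([Ce³⁺(aq)]·[Ag⁺(aq)]) / [Ce⁴⁺(aq)].
Substituting the known concentrations and solving, log [Ce³⁺(aq)] = −2.422 and [Ce³⁺(aq)] = 0.0038 M.

0.0038 M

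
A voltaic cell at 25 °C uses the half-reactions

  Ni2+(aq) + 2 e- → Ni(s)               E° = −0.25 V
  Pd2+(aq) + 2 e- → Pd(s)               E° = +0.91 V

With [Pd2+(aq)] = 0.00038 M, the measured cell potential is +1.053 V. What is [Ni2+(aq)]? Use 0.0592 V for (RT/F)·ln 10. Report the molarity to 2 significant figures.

1.6 M

The Pd²⁺/Pd couple has the larger reduction potential, so it is the cathode: E°cell = +0.91 − (−0.25) = +1.16 V and n = 2.
Since E = E° − (0.0592/n)·log Q, log Q = n(E° − E)/0.0592 = 3.615.
The balanced reaction is Pd2+(aq) + Ni(s) → Pd(s) + Ni2+(aq), so Q = [Ni2+(aq)] / [Pd2+(aq)].
Isolating [Ni2+(aq)] in Q = 10^{3.615} yields log [Ni2+(aq)] = 0.195, i.e. 1.6 M.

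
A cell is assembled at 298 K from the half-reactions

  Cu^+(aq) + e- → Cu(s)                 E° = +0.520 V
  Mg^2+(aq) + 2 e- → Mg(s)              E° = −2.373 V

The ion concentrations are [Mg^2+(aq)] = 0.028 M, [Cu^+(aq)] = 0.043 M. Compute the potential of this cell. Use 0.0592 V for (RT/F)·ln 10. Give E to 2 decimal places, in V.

Since E°(Cu⁺/Cu) > E°(Mg²⁺/Mg), Cu⁺/Cu serves as the cathode.
The standard potential is +0.520 − (−2.373) = +2.893 V and the balanced reaction transfers n = 2 electrons.
The balanced reaction is 2 Cu^+(aq) + Mg(s) → 2 Cu(s) + Mg^2+(aq), so Q = [Mg^2+(aq)] / [Cu^+(aq)]^2 = 15.1 and log Q = 1.180.
Applying E = E° − (RT ln10/nF)·log Q gives +2.893 − (0.0592/2)(1.180) = +2.86 V.

+2.86 V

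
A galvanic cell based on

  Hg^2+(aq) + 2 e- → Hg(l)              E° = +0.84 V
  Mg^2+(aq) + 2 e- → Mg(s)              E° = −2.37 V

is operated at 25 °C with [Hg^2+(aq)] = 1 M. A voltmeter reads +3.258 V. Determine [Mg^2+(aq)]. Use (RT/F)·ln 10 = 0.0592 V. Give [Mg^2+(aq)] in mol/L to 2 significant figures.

The Hg²⁺/Hg couple has the larger reduction potential, so it is the cathode: E°cell = +0.84 − (−2.37) = +3.21 V and n = 2.
From the Nernst equation, log Q = n(E° − E)/0.0592 = 2·(+3.21 − (+3.258))/0.0592 = −1.622.
The balanced reaction is Hg^2+(aq) + Mg(s) → Hg(l) + Mg^2+(aq), so Q = [Mg^2+(aq)] / [Hg^2+(aq)].
Solving for the unknown gives log [Mg^2+(aq)] = −1.622, so [Mg^2+(aq)] ≈ 0.024 M.

0.024 M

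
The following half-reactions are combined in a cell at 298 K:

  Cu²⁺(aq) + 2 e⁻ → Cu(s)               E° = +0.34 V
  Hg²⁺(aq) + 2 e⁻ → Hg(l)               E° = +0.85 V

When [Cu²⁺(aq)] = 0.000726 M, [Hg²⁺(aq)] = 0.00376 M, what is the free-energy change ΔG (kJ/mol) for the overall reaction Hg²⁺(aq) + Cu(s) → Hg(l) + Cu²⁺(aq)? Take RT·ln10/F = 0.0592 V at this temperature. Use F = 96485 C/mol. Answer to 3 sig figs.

−102 kJ/mol

E°cell = +0.85 − (+0.34) = +0.51 V; the balanced reaction transfers n = 2 electrons.
The reaction quotient is [Cu²⁺(aq)] / [Hg²⁺(aq)] = 0.193; by Nernst, E = +0.51 − (0.0592/2)(−0.714) = +0.5311 V.
Then ΔG = −nFE = −2 × 96485 × +0.5311 J/mol = −102 kJ/mol.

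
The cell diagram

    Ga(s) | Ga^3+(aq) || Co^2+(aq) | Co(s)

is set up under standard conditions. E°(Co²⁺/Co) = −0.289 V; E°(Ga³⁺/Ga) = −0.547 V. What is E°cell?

By convention the left-hand electrode in cell notation is the anode (oxidation) and the right-hand electrode is the cathode (reduction).
E°cell = E°(right) − E°(left) = −0.289 − (−0.547) = +0.258 V.

+0.258 V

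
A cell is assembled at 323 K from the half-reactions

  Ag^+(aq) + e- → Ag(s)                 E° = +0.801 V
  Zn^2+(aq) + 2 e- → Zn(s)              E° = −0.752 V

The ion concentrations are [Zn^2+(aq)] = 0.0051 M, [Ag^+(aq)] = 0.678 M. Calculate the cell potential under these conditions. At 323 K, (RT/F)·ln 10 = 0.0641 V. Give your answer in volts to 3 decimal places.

+1.616 V

Ag⁺/Ag is reduced (cathode, E° = +0.801 V) and Zn²⁺/Zn is oxidized (anode).
The standard potential is +0.801 − (−0.752) = +1.553 V and the balanced reaction transfers n = 2 electrons.
Balancing gives 2 Ag^+(aq) + Zn(s) → 2 Ag(s) + Zn^2+(aq); hence Q = [Zn^2+(aq)] / [Ag^+(aq)]^2 = 0.0111 (log Q = −1.955).
E = E° − (0.0641/n)·log Q = +1.553 − (0.0641/2)(−1.955) = +1.616 V.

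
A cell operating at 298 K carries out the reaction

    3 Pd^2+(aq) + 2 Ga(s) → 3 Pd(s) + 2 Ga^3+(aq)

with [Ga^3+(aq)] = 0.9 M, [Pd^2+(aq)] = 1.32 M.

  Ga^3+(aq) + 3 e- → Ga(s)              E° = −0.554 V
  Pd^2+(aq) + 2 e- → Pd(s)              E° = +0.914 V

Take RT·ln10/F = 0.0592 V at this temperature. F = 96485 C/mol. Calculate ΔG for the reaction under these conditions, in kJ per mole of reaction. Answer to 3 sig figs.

The standard cell potential is +0.914 − (−0.554) = +1.468 V, with n = 6 electrons in the balanced equation.
The reaction quotient is [Ga^3+(aq)]^2 / [Pd^2+(aq)]^3 = 0.352; by Nernst, E = +1.468 − (0.0592/6)(−0.453) = +1.4725 V.
Then ΔG = −nFE = −6 × 96485 × +1.4725 J/mol = −852 kJ/mol.

−852 kJ/mol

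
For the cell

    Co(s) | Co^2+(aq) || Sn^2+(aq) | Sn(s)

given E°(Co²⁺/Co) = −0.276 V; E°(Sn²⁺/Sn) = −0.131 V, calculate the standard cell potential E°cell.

By convention the left-hand electrode in cell notation is the anode (oxidation) and the right-hand electrode is the cathode (reduction).
E°cell = E°(right) − E°(left) = −0.131 − (−0.276) = +0.145 V.

+0.145 V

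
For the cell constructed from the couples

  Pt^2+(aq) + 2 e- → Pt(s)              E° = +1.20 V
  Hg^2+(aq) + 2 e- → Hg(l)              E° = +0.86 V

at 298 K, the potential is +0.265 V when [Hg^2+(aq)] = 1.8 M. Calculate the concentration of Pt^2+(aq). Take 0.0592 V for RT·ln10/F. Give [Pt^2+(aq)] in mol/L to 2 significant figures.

With Pt²⁺/Pt at the cathode and Hg²⁺/Hg at the anode, E°cell = +1.20 − (+0.86) = +0.34 V (n = 2).
From the Nernst equation, log Q = n(E° − E)/0.0592 = 2·(+0.34 − (+0.265))/0.0592 = 2.534.
For Pt^2+(aq) + Hg(l) → Pt(s) + Hg^2+(aq), the reaction quotient is Q = [Hg^2+(aq)] / [Pt^2+(aq)].
Isolating [Pt^2+(aq)] in Q = 10^{2.534} yields log [Pt^2+(aq)] = −2.279, i.e. 0.0053 M.

0.0053 M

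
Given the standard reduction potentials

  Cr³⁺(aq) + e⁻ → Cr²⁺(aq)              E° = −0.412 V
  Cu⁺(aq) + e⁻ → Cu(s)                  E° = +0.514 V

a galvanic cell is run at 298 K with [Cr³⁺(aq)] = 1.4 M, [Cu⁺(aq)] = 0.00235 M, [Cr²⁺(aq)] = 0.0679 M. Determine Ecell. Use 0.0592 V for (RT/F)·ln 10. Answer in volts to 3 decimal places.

Cu⁺/Cu is reduced (cathode, E° = +0.514 V) and Cr³⁺/Cr²⁺ is oxidized (anode).
E°cell = E°cat − E°an = +0.514 − (−0.412) = +0.926 V; n = 1.
Balancing gives Cu⁺(aq) + Cr²⁺(aq) → Cu(s) + Cr³⁺(aq); hence Q = [Cr³⁺(aq)] / ([Cu⁺(aq)]·[Cr²⁺(aq)]) = 8.77×10^3 (log Q = 3.943).
Applying E = E° − (RT ln10/nF)·log Q gives +0.926 − (0.0592/1)(3.943) = +0.693 V.

+0.693 V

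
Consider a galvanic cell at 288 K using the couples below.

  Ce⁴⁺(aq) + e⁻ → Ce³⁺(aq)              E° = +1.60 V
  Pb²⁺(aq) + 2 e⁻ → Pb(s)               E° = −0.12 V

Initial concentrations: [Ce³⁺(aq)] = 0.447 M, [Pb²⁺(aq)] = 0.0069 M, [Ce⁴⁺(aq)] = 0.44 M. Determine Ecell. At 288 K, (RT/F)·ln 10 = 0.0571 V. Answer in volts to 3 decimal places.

Since E°(Ce⁴⁺/Ce³⁺) > E°(Pb²⁺/Pb), Ce⁴⁺/Ce³⁺ serves as the cathode.
E°cell = E°cat − E°an = +1.60 − (−0.12) = +1.72 V; n = 2.
For the overall reaction 2 Ce⁴⁺(aq) + Pb(s) → 2 Ce³⁺(aq) + Pb²⁺(aq), Q = ([Ce³⁺(aq)]^2·[Pb²⁺(aq)]) / [Ce⁴⁺(aq)]^2 = 0.00712, giving log Q = −2.147.
By the Nernst equation, E = +1.72 − (0.0571/2)·(−2.147) = +1.781 V.

+1.781 V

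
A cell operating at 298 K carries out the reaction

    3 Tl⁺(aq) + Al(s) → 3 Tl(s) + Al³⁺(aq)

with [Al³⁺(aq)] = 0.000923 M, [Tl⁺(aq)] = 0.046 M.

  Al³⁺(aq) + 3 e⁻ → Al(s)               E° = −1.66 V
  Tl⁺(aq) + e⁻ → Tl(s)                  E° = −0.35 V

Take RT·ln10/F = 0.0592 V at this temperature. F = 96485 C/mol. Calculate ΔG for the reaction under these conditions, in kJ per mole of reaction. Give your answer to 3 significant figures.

The standard cell potential is −0.35 − (−1.66) = +1.31 V, with n = 3 electrons in the balanced equation.
Here Q = [Al³⁺(aq)] / [Tl⁺(aq)]^3 = 9.48 (log Q = 0.977), giving E = +1.31 − (0.0592/3)·(0.977) = +1.2907 V.
Then ΔG = −nFE = −3 × 96485 × +1.2907 J/mol = −374 kJ/mol.

−374 kJ/mol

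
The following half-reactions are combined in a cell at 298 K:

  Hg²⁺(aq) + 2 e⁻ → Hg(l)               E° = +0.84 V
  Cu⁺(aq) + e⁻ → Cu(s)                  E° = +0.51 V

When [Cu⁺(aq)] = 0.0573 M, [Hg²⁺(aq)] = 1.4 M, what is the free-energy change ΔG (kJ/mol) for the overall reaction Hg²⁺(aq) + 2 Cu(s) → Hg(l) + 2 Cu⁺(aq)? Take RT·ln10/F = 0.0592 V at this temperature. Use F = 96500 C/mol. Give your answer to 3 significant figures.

−78.7 kJ/mol

The standard cell potential is +0.84 − (+0.51) = +0.33 V, with n = 2 electrons in the balanced equation.
Q = [Cu⁺(aq)]^2 / [Hg²⁺(aq)] = 0.00235, so log Q = −2.630 and E = +0.33 − (0.0592/2)(−2.630) = +0.4078 V.
Finally ΔG = −nFE = −(2)(96500 C/mol)(+0.4078 V) = −78.7 kJ/mol.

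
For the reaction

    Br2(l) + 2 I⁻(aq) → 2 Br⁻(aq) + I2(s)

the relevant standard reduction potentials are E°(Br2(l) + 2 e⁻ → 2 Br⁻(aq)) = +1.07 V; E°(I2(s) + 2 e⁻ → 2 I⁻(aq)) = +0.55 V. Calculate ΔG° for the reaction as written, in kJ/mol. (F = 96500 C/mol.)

In the reaction as written Br2(l) is reduced, so the Br₂/Br⁻ couple is the cathode and I₂/I⁻ is the anode.
E°cell = +1.07 − (+0.55) = +0.52 V; balancing electrons gives n = 2.
ΔG° = −nFE°cell = −(2)(96500)(+0.52) J/mol = −100 kJ/mol.

−100 kJ/mol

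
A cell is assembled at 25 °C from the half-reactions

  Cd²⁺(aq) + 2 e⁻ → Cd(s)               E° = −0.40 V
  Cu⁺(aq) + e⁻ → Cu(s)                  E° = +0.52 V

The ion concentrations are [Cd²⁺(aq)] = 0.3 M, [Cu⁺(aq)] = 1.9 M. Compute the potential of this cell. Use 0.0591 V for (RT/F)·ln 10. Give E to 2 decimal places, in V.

+0.95 V

Since E°(Cu⁺/Cu) > E°(Cd²⁺/Cd), Cu⁺/Cu serves as the cathode.
The standard potential is +0.52 − (−0.40) = +0.92 V and the balanced reaction transfers n = 2 electrons.
The balanced reaction is 2 Cu⁺(aq) + Cd(s) → 2 Cu(s) + Cd²⁺(aq), so Q = [Cd²⁺(aq)] / [Cu⁺(aq)]^2 = 0.0831 and log Q = −1.080.
By the Nernst equation, E = +0.92 − (0.0591/2)·(−1.080) = +0.95 V.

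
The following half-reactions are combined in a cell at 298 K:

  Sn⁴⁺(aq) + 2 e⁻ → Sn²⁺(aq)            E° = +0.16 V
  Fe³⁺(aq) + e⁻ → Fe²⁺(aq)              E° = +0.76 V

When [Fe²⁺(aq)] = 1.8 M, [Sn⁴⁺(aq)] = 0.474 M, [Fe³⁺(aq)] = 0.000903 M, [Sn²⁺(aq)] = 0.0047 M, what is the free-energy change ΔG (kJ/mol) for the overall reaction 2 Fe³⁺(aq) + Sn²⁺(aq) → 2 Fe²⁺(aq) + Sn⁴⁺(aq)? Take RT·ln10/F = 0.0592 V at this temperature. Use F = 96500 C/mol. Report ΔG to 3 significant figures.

−66.7 kJ/mol

With Fe³⁺/Fe²⁺ reduced at the cathode, E°cell = +0.76 − (+0.16) = +0.60 V and n = 2.
Q = ([Fe²⁺(aq)]^2·[Sn⁴⁺(aq)]) / ([Fe³⁺(aq)]^2·[Sn²⁺(aq)]) = 4.01×10^8, so log Q = 8.603 and E = +0.60 − (0.0592/2)(8.603) = +0.3454 V.
Then ΔG = −nFE = −2 × 96500 × +0.3454 J/mol = −66.7 kJ/mol.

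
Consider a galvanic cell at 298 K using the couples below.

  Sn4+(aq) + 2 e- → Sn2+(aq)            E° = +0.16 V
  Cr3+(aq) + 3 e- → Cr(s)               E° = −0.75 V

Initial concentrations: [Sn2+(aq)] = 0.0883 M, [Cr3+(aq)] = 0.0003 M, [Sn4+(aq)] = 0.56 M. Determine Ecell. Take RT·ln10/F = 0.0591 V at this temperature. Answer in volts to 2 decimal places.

Since E°(Sn⁴⁺/Sn²⁺) > E°(Cr³⁺/Cr), Sn⁴⁺/Sn²⁺ serves as the cathode.
E°cell = E°cat − E°an = +0.16 − (−0.75) = +0.91 V; n = 6.
Balancing gives 3 Sn4+(aq) + 2 Cr(s) → 3 Sn2+(aq) + 2 Cr3+(aq); hence Q = ([Sn2+(aq)]^3·[Cr3+(aq)]^2) / [Sn4+(aq)]^3 = 3.53×10^−10 (log Q = −9.452).
Applying E = E° − (RT ln10/nF)·log Q gives +0.91 − (0.0591/6)(−9.452) = +1.00 V.

+1.00 V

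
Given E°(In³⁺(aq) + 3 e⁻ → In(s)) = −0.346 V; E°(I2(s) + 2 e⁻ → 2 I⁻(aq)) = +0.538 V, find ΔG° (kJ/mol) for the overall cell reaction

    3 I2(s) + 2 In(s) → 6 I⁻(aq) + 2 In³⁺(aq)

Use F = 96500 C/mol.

−512 kJ/mol

In the reaction as written I2(s) is reduced, so the I₂/I⁻ couple is the cathode and In³⁺/In is the anode.
E°cell = +0.538 − (−0.346) = +0.884 V; balancing electrons gives n = 6.
ΔG° = −nFE°cell = −(6)(96500)(+0.884) J/mol = −512 kJ/mol.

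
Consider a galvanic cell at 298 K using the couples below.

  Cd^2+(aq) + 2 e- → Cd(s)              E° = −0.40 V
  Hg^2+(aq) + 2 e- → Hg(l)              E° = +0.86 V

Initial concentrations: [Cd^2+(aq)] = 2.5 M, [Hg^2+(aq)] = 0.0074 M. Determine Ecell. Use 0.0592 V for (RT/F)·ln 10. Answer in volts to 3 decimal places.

The Hg²⁺/Hg couple has the more positive E°, so it is the cathode; Cd²⁺/Cd is the anode.
E°cell = E°cat − E°an = +0.86 − (−0.40) = +1.26 V; n = 2.
For the overall reaction Hg^2+(aq) + Cd(s) → Hg(l) + Cd^2+(aq), Q = [Cd^2+(aq)] / [Hg^2+(aq)] = 338, giving log Q = 2.529.
Applying E = E° − (RT ln10/nF)·log Q gives +1.26 − (0.0592/2)(2.529) = +1.185 V.

+1.185 V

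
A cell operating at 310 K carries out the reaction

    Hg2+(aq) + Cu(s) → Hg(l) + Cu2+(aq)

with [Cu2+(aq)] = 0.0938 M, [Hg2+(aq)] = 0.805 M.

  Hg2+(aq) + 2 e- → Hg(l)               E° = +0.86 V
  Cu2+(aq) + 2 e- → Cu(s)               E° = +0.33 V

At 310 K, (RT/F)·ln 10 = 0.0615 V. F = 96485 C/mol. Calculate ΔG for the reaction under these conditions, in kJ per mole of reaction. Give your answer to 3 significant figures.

E°cell = +0.86 − (+0.33) = +0.53 V; the balanced reaction transfers n = 2 electrons.
The reaction quotient is [Cu2+(aq)] / [Hg2+(aq)] = 0.117; by Nernst, E = +0.53 − (0.0615/2)(−0.934) = +0.5587 V.
ΔG = −nFE = −(2)(96485)(+0.5587) J/mol = −108 kJ/mol.

−108 kJ/mol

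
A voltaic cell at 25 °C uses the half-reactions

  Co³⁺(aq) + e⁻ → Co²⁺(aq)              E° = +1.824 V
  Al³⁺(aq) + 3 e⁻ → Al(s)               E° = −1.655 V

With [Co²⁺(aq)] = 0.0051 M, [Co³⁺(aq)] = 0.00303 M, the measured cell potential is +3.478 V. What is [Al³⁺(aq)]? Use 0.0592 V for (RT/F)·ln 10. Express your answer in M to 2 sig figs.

0.24 M

Co³⁺/Co²⁺ is the cathode (higher E°); E°cell = +1.824 − (−1.655) = +3.479 V with n = 3.
From the Nernst equation, log Q = n(E° − E)/0.0592 = 3·(+3.479 − (+3.478))/0.0592 = 0.051.
For 3 Co³⁺(aq) + Al(s) → 3 Co²⁺(aq) + Al³⁺(aq), the reaction quotient is Q = ([Co²⁺(aq)]^3·[Al³⁺(aq)]) / [Co³⁺(aq)]^3.
Solving for the unknown gives log [Al³⁺(aq)] = −0.627, so [Al³⁺(aq)] ≈ 0.24 M.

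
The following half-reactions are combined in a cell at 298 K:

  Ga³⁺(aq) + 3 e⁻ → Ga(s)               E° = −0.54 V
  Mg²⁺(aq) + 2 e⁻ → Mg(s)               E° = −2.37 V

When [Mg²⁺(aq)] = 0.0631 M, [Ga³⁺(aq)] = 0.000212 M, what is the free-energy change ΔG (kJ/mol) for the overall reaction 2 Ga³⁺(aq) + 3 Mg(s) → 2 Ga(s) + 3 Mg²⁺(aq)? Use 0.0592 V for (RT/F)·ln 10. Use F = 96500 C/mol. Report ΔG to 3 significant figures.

−1040 kJ/mol

The standard cell potential is −0.54 − (−2.37) = +1.83 V, with n = 6 electrons in the balanced equation.
Q = [Mg²⁺(aq)]^3 / [Ga³⁺(aq)]^2 = 5.59×10^3, so log Q = 3.747 and E = +1.83 − (0.0592/6)(3.747) = +1.7930 V.
Then ΔG = −nFE = −6 × 96500 × +1.7930 J/mol = −1040 kJ/mol.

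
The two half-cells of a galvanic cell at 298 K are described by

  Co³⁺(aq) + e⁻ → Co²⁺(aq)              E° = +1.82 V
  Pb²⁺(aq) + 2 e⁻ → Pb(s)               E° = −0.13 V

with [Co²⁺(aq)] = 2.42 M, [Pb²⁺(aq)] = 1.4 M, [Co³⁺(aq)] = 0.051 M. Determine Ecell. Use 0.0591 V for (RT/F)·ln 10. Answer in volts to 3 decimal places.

+1.847 V

Co³⁺/Co²⁺ is reduced (cathode, E° = +1.82 V) and Pb²⁺/Pb is oxidized (anode).
E°cell = E°cat − E°an = +1.82 − (−0.13) = +1.95 V; n = 2.
Balancing gives 2 Co³⁺(aq) + Pb(s) → 2 Co²⁺(aq) + Pb²⁺(aq); hence Q = ([Co²⁺(aq)]^2·[Pb²⁺(aq)]) / [Co³⁺(aq)]^2 = 3.15×10^3 (log Q = 3.499).
Applying E = E° − (RT ln10/nF)·log Q gives +1.95 − (0.0591/2)(3.499) = +1.847 V.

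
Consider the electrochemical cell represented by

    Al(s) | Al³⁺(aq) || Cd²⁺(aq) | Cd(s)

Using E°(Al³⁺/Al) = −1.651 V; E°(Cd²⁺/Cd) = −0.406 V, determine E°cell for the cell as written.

+1.245 V

By convention the left-hand electrode in cell notation is the anode (oxidation) and the right-hand electrode is the cathode (reduction).
E°cell = E°(right) − E°(left) = −0.406 − (−1.651) = +1.245 V.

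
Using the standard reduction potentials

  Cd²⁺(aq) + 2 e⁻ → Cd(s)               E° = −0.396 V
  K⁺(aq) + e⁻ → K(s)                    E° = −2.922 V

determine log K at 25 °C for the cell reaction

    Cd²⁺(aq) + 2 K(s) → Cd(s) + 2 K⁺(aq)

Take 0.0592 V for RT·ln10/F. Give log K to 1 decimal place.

log K = 85.3

The Cd²⁺/Cd couple is reduced (cathode); E°cell = −0.396 − (−2.922) = +2.526 V with n = 2.
At equilibrium E = 0, so log K = nE°cell / 0.0592 = (2)(+2.526) / 0.0592 = 85.3.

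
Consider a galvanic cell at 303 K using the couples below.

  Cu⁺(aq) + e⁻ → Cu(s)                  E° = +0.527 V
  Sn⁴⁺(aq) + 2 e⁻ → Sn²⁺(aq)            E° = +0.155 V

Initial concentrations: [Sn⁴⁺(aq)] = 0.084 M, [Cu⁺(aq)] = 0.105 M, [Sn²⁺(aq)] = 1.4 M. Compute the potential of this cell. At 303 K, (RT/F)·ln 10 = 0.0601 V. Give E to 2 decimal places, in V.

+0.35 V

Cu⁺/Cu is reduced (cathode, E° = +0.527 V) and Sn⁴⁺/Sn²⁺ is oxidized (anode).
E°cell = +0.527 − (+0.155) = +0.372 V, with n = 2 electrons transferred.
Balancing gives 2 Cu⁺(aq) + Sn²⁺(aq) → 2 Cu(s) + Sn⁴⁺(aq); hence Q = [Sn⁴⁺(aq)] / ([Cu⁺(aq)]^2·[Sn²⁺(aq)]) = 5.44 (log Q = 0.736).
E = E° − (0.0601/n)·log Q = +0.372 − (0.0601/2)(0.736) = +0.35 V.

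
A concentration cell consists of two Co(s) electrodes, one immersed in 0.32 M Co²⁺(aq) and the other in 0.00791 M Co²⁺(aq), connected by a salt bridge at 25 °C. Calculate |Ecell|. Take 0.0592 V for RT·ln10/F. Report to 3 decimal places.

0.048 V

For a concentration cell E°cell = 0, since both electrodes use the same couple.
The compartment with the higher Co²⁺(aq) concentration (0.32 M) acts as the cathode; ions are reduced there and produced at the dilute (0.00791 M) anode.
With n = 2, Ecell = −(0.0592/2)·log([dilute]/[conc]) = −(0.0592/2)·log(0.00791/0.32) = +0.048 V.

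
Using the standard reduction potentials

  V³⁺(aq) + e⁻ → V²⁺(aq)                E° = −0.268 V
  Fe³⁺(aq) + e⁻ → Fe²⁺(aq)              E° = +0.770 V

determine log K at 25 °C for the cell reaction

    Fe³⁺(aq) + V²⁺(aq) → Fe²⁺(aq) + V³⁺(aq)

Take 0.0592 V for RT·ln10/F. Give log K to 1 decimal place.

log K = 17.5

The Fe³⁺/Fe²⁺ couple is reduced (cathode); E°cell = +0.770 − (−0.268) = +1.038 V with n = 1.
At equilibrium E = 0, so log K = nE°cell / 0.0592 = (1)(+1.038) / 0.0592 = 17.5.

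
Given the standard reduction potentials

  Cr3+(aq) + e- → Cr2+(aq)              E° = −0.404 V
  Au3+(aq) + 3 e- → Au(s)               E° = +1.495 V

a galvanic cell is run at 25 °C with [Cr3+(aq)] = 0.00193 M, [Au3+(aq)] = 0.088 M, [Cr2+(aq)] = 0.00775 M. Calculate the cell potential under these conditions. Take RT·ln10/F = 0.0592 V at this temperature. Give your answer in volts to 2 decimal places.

Au³⁺/Au is reduced (cathode, E° = +1.495 V) and Cr³⁺/Cr²⁺ is oxidized (anode).
E°cell = +1.495 − (−0.404) = +1.899 V, with n = 3 electrons transferred.
For the overall reaction Au3+(aq) + 3 Cr2+(aq) → Au(s) + 3 Cr3+(aq), Q = [Cr3+(aq)]^3 / ([Au3+(aq)]·[Cr2+(aq)]^3) = 0.176, giving log Q = −0.756.
By the Nernst equation, E = +1.899 − (0.0592/3)·(−0.756) = +1.91 V.

+1.91 V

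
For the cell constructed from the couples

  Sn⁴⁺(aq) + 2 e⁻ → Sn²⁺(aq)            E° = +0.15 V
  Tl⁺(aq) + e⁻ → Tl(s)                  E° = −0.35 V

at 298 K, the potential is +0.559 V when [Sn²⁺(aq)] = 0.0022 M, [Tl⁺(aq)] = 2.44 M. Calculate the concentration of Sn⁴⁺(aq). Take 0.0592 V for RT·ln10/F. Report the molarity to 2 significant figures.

The Sn⁴⁺/Sn²⁺ couple has the larger reduction potential, so it is the cathode: E°cell = +0.15 − (−0.35) = +0.50 V and n = 2.
From the Nernst equation, log Q = n(E° − E)/0.0592 = 2·(+0.50 − (+0.559))/0.0592 = −1.993.
Balancing electrons gives Sn⁴⁺(aq) + 2 Tl(s) → Sn²⁺(aq) + 2 Tl⁺(aq); thus Q = ([Sn²⁺(aq)]·[Tl⁺(aq)]^2) / [Sn⁴⁺(aq)].
Substituting the known concentrations and solving, log [Sn⁴⁺(aq)] = 0.110 and [Sn⁴⁺(aq)] = 1.3 M.

1.3 M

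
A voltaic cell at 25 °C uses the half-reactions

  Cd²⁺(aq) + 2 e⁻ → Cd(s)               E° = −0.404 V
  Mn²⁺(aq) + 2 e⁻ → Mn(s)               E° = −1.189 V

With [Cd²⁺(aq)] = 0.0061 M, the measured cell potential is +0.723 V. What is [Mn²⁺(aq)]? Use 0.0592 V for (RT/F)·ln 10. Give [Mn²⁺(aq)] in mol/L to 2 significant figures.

0.76 M

The Cd²⁺/Cd couple has the larger reduction potential, so it is the cathode: E°cell = −0.404 − (−1.189) = +0.785 V and n = 2.
Rearranging E = E° − (0.0592/n)·log Q gives log Q = 2(+0.785 − (+0.723))/0.0592 = 2.095.
The balanced reaction is Cd²⁺(aq) + Mn(s) → Cd(s) + Mn²⁺(aq), so Q = [Mn²⁺(aq)] / [Cd²⁺(aq)].
Isolating [Mn²⁺(aq)] in Q = 10^{2.095} yields log [Mn²⁺(aq)] = −0.120, i.e. 0.76 M.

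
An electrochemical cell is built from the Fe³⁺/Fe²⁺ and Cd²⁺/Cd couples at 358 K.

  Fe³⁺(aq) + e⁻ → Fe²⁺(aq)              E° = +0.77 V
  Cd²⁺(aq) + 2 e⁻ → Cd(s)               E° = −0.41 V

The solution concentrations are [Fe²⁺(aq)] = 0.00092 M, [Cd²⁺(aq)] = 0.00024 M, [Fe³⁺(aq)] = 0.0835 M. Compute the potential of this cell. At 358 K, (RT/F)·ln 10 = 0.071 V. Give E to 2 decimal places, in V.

The Fe³⁺/Fe²⁺ couple has the more positive E°, so it is the cathode; Cd²⁺/Cd is the anode.
E°cell = +0.77 − (−0.41) = +1.18 V, with n = 2 electrons transferred.
The balanced reaction is 2 Fe³⁺(aq) + Cd(s) → 2 Fe²⁺(aq) + Cd²⁺(aq), so Q = ([Fe²⁺(aq)]^2·[Cd²⁺(aq)]) / [Fe³⁺(aq)]^2 = 2.91×10^−8 and log Q = −7.536.
Applying E = E° − (RT ln10/nF)·log Q gives +1.18 − (0.071/2)(−7.536) = +1.45 V.

+1.45 V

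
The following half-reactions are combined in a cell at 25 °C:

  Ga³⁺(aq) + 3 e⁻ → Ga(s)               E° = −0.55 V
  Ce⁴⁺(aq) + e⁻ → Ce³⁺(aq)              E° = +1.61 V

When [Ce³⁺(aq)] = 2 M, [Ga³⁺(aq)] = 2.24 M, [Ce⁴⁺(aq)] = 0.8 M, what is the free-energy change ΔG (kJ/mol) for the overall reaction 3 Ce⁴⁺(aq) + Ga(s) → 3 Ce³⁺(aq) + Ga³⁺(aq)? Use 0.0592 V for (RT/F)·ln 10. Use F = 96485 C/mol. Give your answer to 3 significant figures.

The standard cell potential is +1.61 − (−0.55) = +2.16 V, with n = 3 electrons in the balanced equation.
Here Q = ([Ce³⁺(aq)]^3·[Ga³⁺(aq)]) / [Ce⁴⁺(aq)]^3 = 35 (log Q = 1.544), giving E = +2.16 − (0.0592/3)·(1.544) = +2.1295 V.
Finally ΔG = −nFE = −(3)(96485 C/mol)(+2.1295 V) = −616 kJ/mol.

−616 kJ/mol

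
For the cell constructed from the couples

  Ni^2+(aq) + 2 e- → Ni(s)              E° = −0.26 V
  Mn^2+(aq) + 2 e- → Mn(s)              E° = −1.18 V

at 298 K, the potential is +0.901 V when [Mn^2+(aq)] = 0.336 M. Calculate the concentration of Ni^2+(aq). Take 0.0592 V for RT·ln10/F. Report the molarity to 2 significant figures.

The Ni²⁺/Ni couple has the larger reduction potential, so it is the cathode: E°cell = −0.26 − (−1.18) = +0.92 V and n = 2.
Since E = E° − (0.0592/n)·log Q, log Q = n(E° − E)/0.0592 = 0.642.
For Ni^2+(aq) + Mn(s) → Ni(s) + Mn^2+(aq), the reaction quotient is Q = [Mn^2+(aq)] / [Ni^2+(aq)].
Isolating [Ni^2+(aq)] in Q = 10^{0.642} yields log [Ni^2+(aq)] = −1.116, i.e. 0.077 M.

0.077 M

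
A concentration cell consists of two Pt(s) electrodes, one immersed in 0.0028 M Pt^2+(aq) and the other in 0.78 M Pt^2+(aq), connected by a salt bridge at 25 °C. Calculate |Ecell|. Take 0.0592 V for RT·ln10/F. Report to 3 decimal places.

For a concentration cell E°cell = 0, since both electrodes use the same couple.
The compartment with the higher Pt^2+(aq) concentration (0.78 M) acts as the cathode; ions are reduced there and produced at the dilute (0.0028 M) anode.
With n = 2, Ecell = −(0.0592/2)·log([dilute]/[conc]) = −(0.0592/2)·log(0.0028/0.78) = +0.072 V.

0.072 V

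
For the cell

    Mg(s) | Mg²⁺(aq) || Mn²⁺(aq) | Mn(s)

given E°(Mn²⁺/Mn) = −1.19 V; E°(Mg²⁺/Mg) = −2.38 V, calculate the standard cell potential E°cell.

By convention the left-hand electrode in cell notation is the anode (oxidation) and the right-hand electrode is the cathode (reduction).
E°cell = E°(right) − E°(left) = −1.19 − (−2.38) = +1.19 V.

+1.19 V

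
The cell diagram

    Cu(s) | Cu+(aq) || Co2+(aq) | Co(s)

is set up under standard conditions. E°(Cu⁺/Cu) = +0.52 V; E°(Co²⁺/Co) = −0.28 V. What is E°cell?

By convention the left-hand electrode in cell notation is the anode (oxidation) and the right-hand electrode is the cathode (reduction).
E°cell = E°(right) − E°(left) = −0.28 − (+0.52) = −0.80 V.
The negative sign shows that, as written, the cell would require an external voltage to drive the reaction.

−0.80 V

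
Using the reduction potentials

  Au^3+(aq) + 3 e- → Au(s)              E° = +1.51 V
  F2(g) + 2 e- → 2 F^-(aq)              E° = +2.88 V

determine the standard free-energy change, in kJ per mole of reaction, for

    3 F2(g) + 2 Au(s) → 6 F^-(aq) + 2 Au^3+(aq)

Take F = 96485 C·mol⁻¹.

−793 kJ/mol

In the reaction as written F2(g) is reduced, so the F₂/F⁻ couple is the cathode and Au³⁺/Au is the anode.
E°cell = +2.88 − (+1.51) = +1.37 V; balancing electrons gives n = 6.
ΔG° = −nFE°cell = −(6)(96485)(+1.37) J/mol = −793 kJ/mol.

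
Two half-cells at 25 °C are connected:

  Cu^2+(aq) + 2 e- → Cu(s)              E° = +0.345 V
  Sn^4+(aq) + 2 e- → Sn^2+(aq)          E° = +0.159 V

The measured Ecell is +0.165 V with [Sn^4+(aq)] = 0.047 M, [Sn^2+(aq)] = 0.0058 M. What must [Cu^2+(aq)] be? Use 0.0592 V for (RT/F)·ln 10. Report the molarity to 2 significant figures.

1.6 M

The Cu²⁺/Cu couple has the larger reduction potential, so it is the cathode: E°cell = +0.345 − (+0.159) = +0.186 V and n = 2.
Since E = E° − (0.0592/n)·log Q, log Q = n(E° − E)/0.0592 = 0.709.
Balancing electrons gives Cu^2+(aq) + Sn^2+(aq) → Cu(s) + Sn^4+(aq); thus Q = [Sn^4+(aq)] / ([Cu^2+(aq)]·[Sn^2+(aq)]).
Isolating [Cu^2+(aq)] in Q = 10^{0.709} yields log [Cu^2+(aq)] = 0.200, i.e. 1.6 M.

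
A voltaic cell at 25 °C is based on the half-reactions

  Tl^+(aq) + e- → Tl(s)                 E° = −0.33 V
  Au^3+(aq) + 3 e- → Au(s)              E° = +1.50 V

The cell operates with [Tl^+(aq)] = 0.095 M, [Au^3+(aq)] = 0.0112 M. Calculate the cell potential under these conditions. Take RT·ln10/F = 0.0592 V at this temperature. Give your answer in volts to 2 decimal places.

The Au³⁺/Au couple has the more positive E°, so it is the cathode; Tl⁺/Tl is the anode.
E°cell = +1.50 − (−0.33) = +1.83 V, with n = 3 electrons transferred.
Balancing gives Au^3+(aq) + 3 Tl(s) → Au(s) + 3 Tl^+(aq); hence Q = [Tl^+(aq)]^3 / [Au^3+(aq)] = 0.0766 (log Q = −1.116).
Applying E = E° − (RT ln10/nF)·log Q gives +1.83 − (0.0592/3)(−1.116) = +1.85 V.

+1.85 V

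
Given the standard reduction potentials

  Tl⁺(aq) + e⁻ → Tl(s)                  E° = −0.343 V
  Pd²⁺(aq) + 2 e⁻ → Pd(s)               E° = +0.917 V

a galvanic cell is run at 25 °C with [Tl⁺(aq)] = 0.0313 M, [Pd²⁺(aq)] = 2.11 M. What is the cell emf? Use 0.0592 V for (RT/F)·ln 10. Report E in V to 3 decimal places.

+1.359 V

Since E°(Pd²⁺/Pd) > E°(Tl⁺/Tl), Pd²⁺/Pd serves as the cathode.
E°cell = +0.917 − (−0.343) = +1.260 V, with n = 2 electrons transferred.
Balancing gives Pd²⁺(aq) + 2 Tl(s) → Pd(s) + 2 Tl⁺(aq); hence Q = [Tl⁺(aq)]^2 / [Pd²⁺(aq)] = 0.000464 (log Q = −3.333).
By the Nernst equation, E = +1.260 − (0.0592/2)·(−3.333) = +1.359 V.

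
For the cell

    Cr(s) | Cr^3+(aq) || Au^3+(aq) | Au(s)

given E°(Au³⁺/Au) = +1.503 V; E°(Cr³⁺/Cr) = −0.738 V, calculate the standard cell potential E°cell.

+2.241 V

By convention the left-hand electrode in cell notation is the anode (oxidation) and the right-hand electrode is the cathode (reduction).
E°cell = E°(right) − E°(left) = +1.503 − (−0.738) = +2.241 V.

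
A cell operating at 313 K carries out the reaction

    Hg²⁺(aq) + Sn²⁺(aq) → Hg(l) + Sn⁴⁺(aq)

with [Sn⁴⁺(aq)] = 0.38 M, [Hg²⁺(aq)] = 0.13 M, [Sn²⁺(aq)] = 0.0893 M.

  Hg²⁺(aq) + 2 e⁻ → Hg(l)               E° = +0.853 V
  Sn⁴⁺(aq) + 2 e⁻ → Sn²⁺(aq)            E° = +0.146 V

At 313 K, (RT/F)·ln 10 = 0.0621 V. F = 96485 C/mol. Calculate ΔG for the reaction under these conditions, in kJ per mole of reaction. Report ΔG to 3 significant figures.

−127 kJ/mol

The standard cell potential is +0.853 − (+0.146) = +0.707 V, with n = 2 electrons in the balanced equation.
The reaction quotient is [Sn⁴⁺(aq)] / ([Hg²⁺(aq)]·[Sn²⁺(aq)]) = 32.7; by Nernst, E = +0.707 − (0.0621/2)(1.515) = +0.6600 V.
Then ΔG = −nFE = −2 × 96485 × +0.6600 J/mol = −127 kJ/mol.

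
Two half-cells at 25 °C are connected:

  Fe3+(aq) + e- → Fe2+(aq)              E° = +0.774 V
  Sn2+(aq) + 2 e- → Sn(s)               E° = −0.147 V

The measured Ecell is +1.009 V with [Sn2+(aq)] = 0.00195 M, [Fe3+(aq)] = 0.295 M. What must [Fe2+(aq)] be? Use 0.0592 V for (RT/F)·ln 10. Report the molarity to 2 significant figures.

0.22 M

Fe³⁺/Fe²⁺ is the cathode (higher E°); E°cell = +0.774 − (−0.147) = +0.921 V with n = 2.
Rearranging E = E° − (0.0592/n)·log Q gives log Q = 2(+0.921 − (+1.009))/0.0592 = −2.973.
For 2 Fe3+(aq) + Sn(s) → 2 Fe2+(aq) + Sn2+(aq), the reaction quotient is Q = ([Fe2+(aq)]^2·[Sn2+(aq)]) / [Fe3+(aq)]^2.
Substituting the known concentrations and solving, log [Fe2+(aq)] = −0.662 and [Fe2+(aq)] = 0.22 M.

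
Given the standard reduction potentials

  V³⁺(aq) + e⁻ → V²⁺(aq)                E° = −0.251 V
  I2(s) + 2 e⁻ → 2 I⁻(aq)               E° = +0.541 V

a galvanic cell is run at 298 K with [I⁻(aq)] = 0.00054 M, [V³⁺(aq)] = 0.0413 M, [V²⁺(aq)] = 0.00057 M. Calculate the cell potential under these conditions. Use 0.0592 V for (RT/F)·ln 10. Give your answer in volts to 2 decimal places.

+0.88 V

Since E°(I₂/I⁻) > E°(V³⁺/V²⁺), I₂/I⁻ serves as the cathode.
E°cell = +0.541 − (−0.251) = +0.792 V, with n = 2 electrons transferred.
The balanced reaction is I2(s) + 2 V²⁺(aq) → 2 I⁻(aq) + 2 V³⁺(aq), so Q = ([I⁻(aq)]^2·[V³⁺(aq)]^2) / [V²⁺(aq)]^2 = 0.00153 and log Q = −2.815.
By the Nernst equation, E = +0.792 − (0.0592/2)·(−2.815) = +0.88 V.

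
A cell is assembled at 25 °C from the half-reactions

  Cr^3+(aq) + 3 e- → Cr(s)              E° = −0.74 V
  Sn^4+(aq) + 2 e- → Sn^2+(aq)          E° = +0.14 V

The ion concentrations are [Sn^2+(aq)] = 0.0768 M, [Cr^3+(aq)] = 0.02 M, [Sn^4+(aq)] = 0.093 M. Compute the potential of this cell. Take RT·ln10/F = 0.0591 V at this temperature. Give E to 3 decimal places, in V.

Sn⁴⁺/Sn²⁺ is reduced (cathode, E° = +0.14 V) and Cr³⁺/Cr is oxidized (anode).
The standard potential is +0.14 − (−0.74) = +0.88 V and the balanced reaction transfers n = 6 electrons.
The balanced reaction is 3 Sn^4+(aq) + 2 Cr(s) → 3 Sn^2+(aq) + 2 Cr^3+(aq), so Q = ([Sn^2+(aq)]^3·[Cr^3+(aq)]^2) / [Sn^4+(aq)]^3 = 0.000225 and log Q = −3.647.
Applying E = E° − (RT ln10/nF)·log Q gives +0.88 − (0.0591/6)(−3.647) = +0.916 V.

+0.916 V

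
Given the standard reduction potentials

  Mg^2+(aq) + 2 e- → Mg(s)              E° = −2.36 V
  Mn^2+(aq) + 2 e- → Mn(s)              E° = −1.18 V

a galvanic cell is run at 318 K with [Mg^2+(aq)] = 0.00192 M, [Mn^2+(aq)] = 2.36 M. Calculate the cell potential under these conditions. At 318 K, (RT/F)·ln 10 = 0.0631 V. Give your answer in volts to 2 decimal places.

+1.28 V

Since E°(Mn²⁺/Mn) > E°(Mg²⁺/Mg), Mn²⁺/Mn serves as the cathode.
E°cell = E°cat − E°an = −1.18 − (−2.36) = +1.18 V; n = 2.
For the overall reaction Mn^2+(aq) + Mg(s) → Mn(s) + Mg^2+(aq), Q = [Mg^2+(aq)] / [Mn^2+(aq)] = 0.000814, giving log Q = −3.090.
By the Nernst equation, E = +1.18 − (0.0631/2)·(−3.090) = +1.28 V.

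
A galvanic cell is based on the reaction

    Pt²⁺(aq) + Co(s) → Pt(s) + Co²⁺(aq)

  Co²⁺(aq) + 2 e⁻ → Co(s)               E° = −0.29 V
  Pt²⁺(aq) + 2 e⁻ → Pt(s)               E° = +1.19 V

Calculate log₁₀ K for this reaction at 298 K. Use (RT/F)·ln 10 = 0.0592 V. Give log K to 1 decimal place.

The Pt²⁺/Pt couple is reduced (cathode); E°cell = +1.19 − (−0.29) = +1.48 V with n = 2.
At equilibrium E = 0, so log K = nE°cell / 0.0592 = (2)(+1.48) / 0.0592 = 50.0.

log K = 50.0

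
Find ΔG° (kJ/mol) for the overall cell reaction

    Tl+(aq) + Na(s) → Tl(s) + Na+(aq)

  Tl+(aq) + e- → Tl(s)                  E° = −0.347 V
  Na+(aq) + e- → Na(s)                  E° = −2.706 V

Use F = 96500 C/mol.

−228 kJ/mol

In the reaction as written Tl+(aq) is reduced, so the Tl⁺/Tl couple is the cathode and Na⁺/Na is the anode.
E°cell = −0.347 − (−2.706) = +2.359 V; balancing electrons gives n = 1.
ΔG° = −nFE°cell = −(1)(96500)(+2.359) J/mol = −228 kJ/mol.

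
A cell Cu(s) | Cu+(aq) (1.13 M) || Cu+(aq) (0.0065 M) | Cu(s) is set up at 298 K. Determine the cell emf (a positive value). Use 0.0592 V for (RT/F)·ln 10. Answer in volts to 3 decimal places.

For a concentration cell E°cell = 0, since both electrodes use the same couple.
The compartment with the higher Cu+(aq) concentration (1.13 M) acts as the cathode; ions are reduced there and produced at the dilute (0.0065 M) anode.
With n = 1, Ecell = −(0.0592/1)·log([dilute]/[conc]) = −(0.0592/1)·log(0.0065/1.13) = +0.133 V.

0.133 V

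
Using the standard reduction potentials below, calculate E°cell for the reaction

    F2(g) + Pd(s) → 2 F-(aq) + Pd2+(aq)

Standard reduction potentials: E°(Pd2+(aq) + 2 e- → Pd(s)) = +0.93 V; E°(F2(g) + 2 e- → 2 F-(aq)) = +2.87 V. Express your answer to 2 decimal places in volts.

+1.94 V

F2(g) gains electrons, so the F₂/F⁻ couple is the cathode; the Pd²⁺/Pd couple is the anode.
E°cell = E°(cathode) − E°(anode) = +2.87 − (+0.93) = +1.94 V.
The positive value indicates the reaction is spontaneous as written.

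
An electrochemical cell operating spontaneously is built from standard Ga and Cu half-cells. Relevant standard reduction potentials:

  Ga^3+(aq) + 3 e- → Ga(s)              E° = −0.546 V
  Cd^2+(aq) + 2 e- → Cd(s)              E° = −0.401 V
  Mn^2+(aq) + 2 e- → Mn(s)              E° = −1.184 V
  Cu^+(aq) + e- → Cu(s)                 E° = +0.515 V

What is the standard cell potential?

Of the two couples in this cell, the one with the more positive reduction potential is reduced at the cathode: here that is Cu⁺/Cu (+0.515 V); Ga³⁺/Ga (−0.546 V) is the anode.
E°cell = E°(cathode) − E°(anode) = +0.515 − (−0.546) = +1.061 V.

+1.061 V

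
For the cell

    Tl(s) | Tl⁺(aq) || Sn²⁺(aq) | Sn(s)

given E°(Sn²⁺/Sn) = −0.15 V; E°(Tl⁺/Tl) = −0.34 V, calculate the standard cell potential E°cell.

+0.19 V

By convention the left-hand electrode in cell notation is the anode (oxidation) and the right-hand electrode is the cathode (reduction).
E°cell = E°(right) − E°(left) = −0.15 − (−0.34) = +0.19 V.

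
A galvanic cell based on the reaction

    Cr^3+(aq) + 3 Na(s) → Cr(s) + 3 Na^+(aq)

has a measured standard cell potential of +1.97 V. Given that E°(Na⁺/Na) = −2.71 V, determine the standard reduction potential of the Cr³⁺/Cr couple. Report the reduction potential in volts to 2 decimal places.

−0.74 V

In the reaction as written the Cr³⁺/Cr couple is reduced (cathode) and Na⁺/Na is oxidized (anode), so E°cell = E°(Cr³⁺/Cr) − E°(Na⁺/Na).
E°(Cr³⁺/Cr) = E°cell + E°(anode) = +1.97 + (−2.71) = −0.74 V.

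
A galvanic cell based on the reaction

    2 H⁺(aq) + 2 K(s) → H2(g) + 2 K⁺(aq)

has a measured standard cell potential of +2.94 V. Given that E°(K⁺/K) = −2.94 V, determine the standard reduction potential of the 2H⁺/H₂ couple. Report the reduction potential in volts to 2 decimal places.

In the reaction as written the 2H⁺/H₂ couple is reduced (cathode) and K⁺/K is oxidized (anode), so E°cell = E°(2H⁺/H₂) − E°(K⁺/K).
E°(2H⁺/H₂) = E°cell + E°(anode) = +2.94 + (−2.94) = +0.00 V.

+0.00 V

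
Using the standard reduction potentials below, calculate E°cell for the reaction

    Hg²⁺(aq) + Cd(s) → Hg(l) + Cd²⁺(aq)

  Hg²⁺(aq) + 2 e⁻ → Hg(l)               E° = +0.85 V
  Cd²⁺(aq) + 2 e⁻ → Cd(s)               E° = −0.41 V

Hg²⁺(aq) gains electrons, so the Hg²⁺/Hg couple is the cathode; the Cd²⁺/Cd couple is the anode.
E°cell = E°(cathode) − E°(anode) = +0.85 − (−0.41) = +1.26 V.
The positive value indicates the reaction is spontaneous as written.

+1.26 V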